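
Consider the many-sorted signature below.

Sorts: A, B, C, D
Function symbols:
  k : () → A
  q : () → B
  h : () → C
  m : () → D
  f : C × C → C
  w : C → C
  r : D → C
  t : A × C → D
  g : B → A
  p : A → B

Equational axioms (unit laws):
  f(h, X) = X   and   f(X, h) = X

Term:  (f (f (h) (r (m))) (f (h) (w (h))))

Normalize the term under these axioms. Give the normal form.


1. (f (f (h) (r (m))) (f (h) (w (h))))  →  (f (r (m)) (f (h) (w (h))))
2. (f (r (m)) (f (h) (w (h))))  →  (f (r (m)) (w (h)))

normal form = (f (r (m)) (w (h)))


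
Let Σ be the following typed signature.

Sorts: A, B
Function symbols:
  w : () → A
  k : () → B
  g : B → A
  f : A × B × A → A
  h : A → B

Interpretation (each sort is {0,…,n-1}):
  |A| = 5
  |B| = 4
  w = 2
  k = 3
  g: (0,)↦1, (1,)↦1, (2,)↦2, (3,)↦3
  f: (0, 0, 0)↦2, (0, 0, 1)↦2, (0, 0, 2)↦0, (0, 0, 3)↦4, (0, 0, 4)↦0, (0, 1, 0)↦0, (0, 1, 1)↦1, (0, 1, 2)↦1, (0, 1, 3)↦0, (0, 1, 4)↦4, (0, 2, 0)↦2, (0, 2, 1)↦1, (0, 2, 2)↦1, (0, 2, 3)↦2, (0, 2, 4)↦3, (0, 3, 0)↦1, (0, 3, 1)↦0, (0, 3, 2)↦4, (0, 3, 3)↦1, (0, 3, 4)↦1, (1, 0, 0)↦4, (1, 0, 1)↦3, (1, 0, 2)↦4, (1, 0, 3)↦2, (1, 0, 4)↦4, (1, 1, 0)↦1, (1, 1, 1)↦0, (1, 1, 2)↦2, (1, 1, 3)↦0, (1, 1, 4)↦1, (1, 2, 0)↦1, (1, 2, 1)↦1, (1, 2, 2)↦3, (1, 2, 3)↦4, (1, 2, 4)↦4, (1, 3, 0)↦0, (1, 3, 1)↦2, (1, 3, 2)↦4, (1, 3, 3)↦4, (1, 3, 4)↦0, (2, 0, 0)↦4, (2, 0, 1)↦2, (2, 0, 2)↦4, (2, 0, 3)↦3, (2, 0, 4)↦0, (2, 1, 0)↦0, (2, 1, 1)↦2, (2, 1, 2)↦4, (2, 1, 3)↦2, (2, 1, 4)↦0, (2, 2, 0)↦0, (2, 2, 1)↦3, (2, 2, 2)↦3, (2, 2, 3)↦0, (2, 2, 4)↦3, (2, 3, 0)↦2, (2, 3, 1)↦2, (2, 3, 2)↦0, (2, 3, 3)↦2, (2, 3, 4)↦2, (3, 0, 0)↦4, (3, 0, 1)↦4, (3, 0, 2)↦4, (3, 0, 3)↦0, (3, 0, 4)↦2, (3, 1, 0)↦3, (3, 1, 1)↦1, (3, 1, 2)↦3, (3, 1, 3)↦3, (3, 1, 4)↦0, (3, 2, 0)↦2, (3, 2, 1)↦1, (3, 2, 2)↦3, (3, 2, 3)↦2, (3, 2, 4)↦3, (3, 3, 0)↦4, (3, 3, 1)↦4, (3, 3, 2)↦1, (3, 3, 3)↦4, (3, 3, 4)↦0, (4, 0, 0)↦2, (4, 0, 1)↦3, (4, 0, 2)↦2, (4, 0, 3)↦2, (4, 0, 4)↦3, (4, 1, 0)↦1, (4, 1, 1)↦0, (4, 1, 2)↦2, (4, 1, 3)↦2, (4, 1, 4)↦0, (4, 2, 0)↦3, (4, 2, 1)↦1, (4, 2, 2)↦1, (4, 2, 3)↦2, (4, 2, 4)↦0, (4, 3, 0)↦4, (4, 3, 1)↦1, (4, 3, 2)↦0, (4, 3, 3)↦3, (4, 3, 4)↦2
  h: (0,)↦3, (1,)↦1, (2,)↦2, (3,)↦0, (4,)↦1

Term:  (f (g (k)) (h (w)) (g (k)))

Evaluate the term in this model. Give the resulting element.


value = 2

  k = 3
  (g (k)) = g(3,) = 3
  w = 2
  (h (w)) = h(2,) = 2
  k = 3
  (g (k)) = g(3,) = 3
  (f (g (k)) (h (w)) (g (k))) = f(3, 2, 3) = 2


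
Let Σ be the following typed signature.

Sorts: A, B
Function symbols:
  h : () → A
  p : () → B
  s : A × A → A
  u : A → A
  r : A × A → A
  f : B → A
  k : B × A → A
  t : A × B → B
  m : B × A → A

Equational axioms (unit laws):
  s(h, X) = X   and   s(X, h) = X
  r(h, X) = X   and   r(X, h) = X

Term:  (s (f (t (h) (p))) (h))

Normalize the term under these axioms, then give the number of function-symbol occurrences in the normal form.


1. (s (f (t (h) (p))) (h))  →  (f (t (h) (p)))
normal form: (f (t (h) (p)))

size = 4


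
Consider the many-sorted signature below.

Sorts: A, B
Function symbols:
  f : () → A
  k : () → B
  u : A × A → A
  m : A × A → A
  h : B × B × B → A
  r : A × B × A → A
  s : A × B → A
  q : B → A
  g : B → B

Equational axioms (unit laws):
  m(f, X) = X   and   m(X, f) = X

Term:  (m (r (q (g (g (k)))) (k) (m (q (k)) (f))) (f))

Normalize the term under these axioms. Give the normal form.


1. (m (r (q (g (g (k)))) (k) (m (q (k)) (f))) (f))  →  (r (q (g (g (k)))) (k) (m (q (k)) (f)))
2. (r (q (g (g (k)))) (k) (m (q (k)) (f)))  →  (r (q (g (g (k)))) (k) (q (k)))

normal form = (r (q (g (g (k)))) (k) (q (k)))


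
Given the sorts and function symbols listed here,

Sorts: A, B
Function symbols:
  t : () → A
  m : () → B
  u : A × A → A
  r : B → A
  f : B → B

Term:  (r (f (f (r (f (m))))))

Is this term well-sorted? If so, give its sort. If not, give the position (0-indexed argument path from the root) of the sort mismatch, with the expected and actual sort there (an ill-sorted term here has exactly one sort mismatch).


          (m) : B
        (f (m)) : B
      (r (f (m))) : A
    (f (r (f (m)))) : ✗ arg 0 at [0, 0, 0] has sort A, expected B

ill-sorted at position [0, 0, 0]: expected B, got A


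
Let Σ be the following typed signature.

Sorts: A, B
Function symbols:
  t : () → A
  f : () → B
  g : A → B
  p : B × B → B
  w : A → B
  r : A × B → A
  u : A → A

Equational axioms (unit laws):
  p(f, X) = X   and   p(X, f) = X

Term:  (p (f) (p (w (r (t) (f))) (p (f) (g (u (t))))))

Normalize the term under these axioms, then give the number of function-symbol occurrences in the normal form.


1. (p (f) (p (w (r (t) (f))) (p (f) (g (u (t))))))  →  (p (w (r (t) (f))) (p (f) (g (u (t)))))
2. (p (w (r (t) (f))) (p (f) (g (u (t)))))  →  (p (w (r (t) (f))) (g (u (t))))
normal form: (p (w (r (t) (f))) (g (u (t))))

size = 8


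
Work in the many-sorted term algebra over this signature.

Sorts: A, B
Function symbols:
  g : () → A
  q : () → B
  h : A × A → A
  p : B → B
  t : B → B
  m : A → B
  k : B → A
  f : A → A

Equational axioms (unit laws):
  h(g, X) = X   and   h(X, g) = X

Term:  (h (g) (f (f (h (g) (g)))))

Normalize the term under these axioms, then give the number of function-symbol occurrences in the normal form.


1. (h (g) (f (f (h (g) (g)))))  →  (f (f (h (g) (g))))
2. (f (f (h (g) (g))))  →  (f (f (g)))
normal form: (f (f (g)))

size = 3


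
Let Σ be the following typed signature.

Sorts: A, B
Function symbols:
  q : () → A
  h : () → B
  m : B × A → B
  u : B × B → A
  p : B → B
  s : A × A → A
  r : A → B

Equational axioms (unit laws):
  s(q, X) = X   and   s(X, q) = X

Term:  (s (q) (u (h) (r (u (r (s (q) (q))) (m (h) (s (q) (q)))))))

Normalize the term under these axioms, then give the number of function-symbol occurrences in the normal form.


size = 9

1. (s (q) (u (h) (r (u (r (s (q) (q))) (m (h) (s (q) (q)))))))  →  (u (h) (r (u (r (s (q) (q))) (m (h) (s (q) (q))))))
2. (u (h) (r (u (r (s (q) (q))) (m (h) (s (q) (q))))))  →  (u (h) (r (u (r (q)) (m (h) (s (q) (q))))))
3. (u (h) (r (u (r (q)) (m (h) (s (q) (q))))))  →  (u (h) (r (u (r (q)) (m (h) (q)))))
normal form: (u (h) (r (u (r (q)) (m (h) (q)))))


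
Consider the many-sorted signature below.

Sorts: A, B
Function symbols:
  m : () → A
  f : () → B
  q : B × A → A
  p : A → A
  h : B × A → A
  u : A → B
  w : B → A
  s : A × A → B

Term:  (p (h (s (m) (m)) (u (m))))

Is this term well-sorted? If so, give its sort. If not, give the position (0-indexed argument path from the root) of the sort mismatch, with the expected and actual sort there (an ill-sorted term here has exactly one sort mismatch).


      (m) : A
      (m) : A
    (s (m) (m)) : B
      (m) : A
    (u (m)) : B
  (h (s (m) (m)) (u (m))) : ✗ arg 1 at [0, 1] has sort B, expected A

ill-sorted at position [0, 1]: expected A, got B


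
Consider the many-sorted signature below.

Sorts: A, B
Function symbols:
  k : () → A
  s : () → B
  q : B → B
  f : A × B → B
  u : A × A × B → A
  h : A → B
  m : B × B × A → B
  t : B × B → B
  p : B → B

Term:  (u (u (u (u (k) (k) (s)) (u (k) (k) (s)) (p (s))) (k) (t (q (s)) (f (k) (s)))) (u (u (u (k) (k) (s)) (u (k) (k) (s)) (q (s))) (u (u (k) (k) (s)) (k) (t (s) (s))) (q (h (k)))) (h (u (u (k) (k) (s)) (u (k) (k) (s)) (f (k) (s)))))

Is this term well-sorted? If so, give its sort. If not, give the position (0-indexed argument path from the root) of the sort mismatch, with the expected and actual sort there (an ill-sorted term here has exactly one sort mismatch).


        (k) : A
        (k) : A
        (s) : B
      (u (k) (k) (s)) : A
        (k) : A
        (k) : A
        (s) : B
      (u (k) (k) (s)) : A
        (s) : B
      (p (s)) : B
    (u (u (k) (k) (s)) (u (k) (k) (s)) (p (s))) : A
    (k) : A
        (s) : B
      (q (s)) : B
        (k) : A
        (s) : B
      (f (k) (s)) : B
    (t (q (s)) (f (k) (s))) : B
  (u (u (u (k) (k) (s)) (u (k) (k) (s)) (p (s))) (k) (t (q (s)) (f (k) (s)))) : A
        (k) : A
        (k) : A
        (s) : B
      (u (k) (k) (s)) : A
        (k) : A
        (k) : A
        (s) : B
      (u (k) (k) (s)) : A
        (s) : B
      (q (s)) : B
    (u (u (k) (k) (s)) (u (k) (k) (s)) (q (s))) : A
        (k) : A
        (k) : A
        (s) : B
      (u (k) (k) (s)) : A
      (k) : A
        (s) : B
        (s) : B
      (t (s) (s)) : B
    (u (u (k) (k) (s)) (k) (t (s) (s))) : A
        (k) : A
      (h (k)) : B
    (q (h (k))) : B
  (u (u (u (k) (k) (s)) (u (k) (k) (s)) (q (s))) (u (u (k) (k) (s)) (k) (t (s) (s))) (q (h (k)))) : A
        (k) : A
        (k) : A
        (s) : B
      (u (k) (k) (s)) : A
        (k) : A
        (k) : A
        (s) : B
      (u (k) (k) (s)) : A
        (k) : A
        (s) : B
      (f (k) (s)) : B
    (u (u (k) (k) (s)) (u (k) (k) (s)) (f (k) (s))) : A
  (h (u (u (k) (k) (s)) (u (k) (k) (s)) (f (k) (s)))) : B
(u (u (u (u (k) (k) (s)) (u (k) (k) (s)) (p (s))) (k) (t (q (s)) (f (k) (s)))) (u (u (u (k) (k) (s)) (u (k) (k) (s)) (q (s))) (u (u (k) (k) (s)) (k) (t (s) (s))) (q (h (k)))) (h (u (u (k) (k) (s)) (u (k) (k) (s)) (f (k) (s))))) : A

well-sorted; sort = A


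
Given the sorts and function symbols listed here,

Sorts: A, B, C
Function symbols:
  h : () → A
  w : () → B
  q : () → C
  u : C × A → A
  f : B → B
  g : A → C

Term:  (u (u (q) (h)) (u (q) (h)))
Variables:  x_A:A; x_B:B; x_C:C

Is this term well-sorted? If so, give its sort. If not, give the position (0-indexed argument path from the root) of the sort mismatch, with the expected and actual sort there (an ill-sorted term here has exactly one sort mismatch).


ill-sorted at position [0]: expected C, got A

    (q) : C
    (h) : A
  (u (q) (h)) : A
    (q) : C
    (h) : A
  (u (q) (h)) : A
(u (u (q) (h)) (u (q) (h))) : ✗ arg 0 at [0] has sort A, expected C


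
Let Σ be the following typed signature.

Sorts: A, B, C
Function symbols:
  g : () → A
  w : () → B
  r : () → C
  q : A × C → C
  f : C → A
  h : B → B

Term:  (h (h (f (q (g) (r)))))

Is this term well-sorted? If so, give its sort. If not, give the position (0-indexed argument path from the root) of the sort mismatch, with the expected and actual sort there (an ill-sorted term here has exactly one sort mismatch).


        (g) : A
        (r) : C
      (q (g) (r)) : C
    (f (q (g) (r))) : A
  (h (f (q (g) (r)))) : ✗ arg 0 at [0, 0] has sort A, expected B

ill-sorted at position [0, 0]: expected B, got A


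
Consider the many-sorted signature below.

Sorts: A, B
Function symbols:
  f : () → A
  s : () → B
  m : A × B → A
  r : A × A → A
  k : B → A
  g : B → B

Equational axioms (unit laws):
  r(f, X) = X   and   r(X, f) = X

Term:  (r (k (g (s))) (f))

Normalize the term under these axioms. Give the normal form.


normal form = (k (g (s)))

1. (r (k (g (s))) (f))  →  (k (g (s)))


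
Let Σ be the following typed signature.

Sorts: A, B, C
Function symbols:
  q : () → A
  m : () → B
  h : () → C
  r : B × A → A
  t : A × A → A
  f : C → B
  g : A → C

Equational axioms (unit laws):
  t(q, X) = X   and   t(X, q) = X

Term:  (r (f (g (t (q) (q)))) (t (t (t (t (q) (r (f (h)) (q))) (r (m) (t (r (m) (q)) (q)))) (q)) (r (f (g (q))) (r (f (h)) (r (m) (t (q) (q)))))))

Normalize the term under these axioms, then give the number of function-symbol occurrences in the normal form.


1. (r (f (g (t (q) (q)))) (t (t (t (t (q) (r (f (h)) (q))) (r (m) (t (r (m) (q)) (q)))) (q)) (r (f (g (q))) (r (f (h)) (r (m) (t (q) (q)))))))  →  (r (f (g (q))) (t (t (t (t (q) (r (f (h)) (q))) (r (m) (t (r (m) (q)) (q)))) (q)) (r (f (g (q))) (r (f (h)) (r (m) (t (q) (q)))))))
2. (r (f (g (q))) (t (t (t (t (q) (r (f (h)) (q))) (r (m) (t (r (m) (q)) (q)))) (q)) (r (f (g (q))) (r (f (h)) (r (m) (t (q) (q)))))))  →  (r (f (g (q))) (t (t (t (q) (r (f (h)) (q))) (r (m) (t (r (m) (q)) (q)))) (r (f (g (q))) (r (f (h)) (r (m) (t (q) (q)))))))
3. (r (f (g (q))) (t (t (t (q) (r (f (h)) (q))) (r (m) (t (r (m) (q)) (q)))) (r (f (g (q))) (r (f (h)) (r (m) (t (q) (q)))))))  →  (r (f (g (q))) (t (t (r (f (h)) (q)) (r (m) (t (r (m) (q)) (q)))) (r (f (g (q))) (r (f (h)) (r (m) (t (q) (q)))))))
4. (r (f (g (q))) (t (t (r (f (h)) (q)) (r (m) (t (r (m) (q)) (q)))) (r (f (g (q))) (r (f (h)) (r (m) (t (q) (q)))))))  →  (r (f (g (q))) (t (t (r (f (h)) (q)) (r (m) (r (m) (q)))) (r (f (g (q))) (r (f (h)) (r (m) (t (q) (q)))))))
5. (r (f (g (q))) (t (t (r (f (h)) (q)) (r (m) (r (m) (q)))) (r (f (g (q))) (r (f (h)) (r (m) (t (q) (q)))))))  →  (r (f (g (q))) (t (t (r (f (h)) (q)) (r (m) (r (m) (q)))) (r (f (g (q))) (r (f (h)) (r (m) (q))))))
normal form: (r (f (g (q))) (t (t (r (f (h)) (q)) (r (m) (r (m) (q)))) (r (f (g (q))) (r (f (h)) (r (m) (q))))))

size = 25


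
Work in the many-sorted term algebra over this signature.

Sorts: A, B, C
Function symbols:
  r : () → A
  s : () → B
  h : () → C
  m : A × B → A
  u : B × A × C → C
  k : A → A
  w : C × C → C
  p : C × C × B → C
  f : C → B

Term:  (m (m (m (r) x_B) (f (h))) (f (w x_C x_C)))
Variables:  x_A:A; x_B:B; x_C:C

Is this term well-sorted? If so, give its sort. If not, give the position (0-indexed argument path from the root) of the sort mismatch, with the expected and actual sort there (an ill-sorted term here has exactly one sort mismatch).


      (r) : A
      x_B : B
    (m (r) x_B) : A
      (h) : C
    (f (h)) : B
  (m (m (r) x_B) (f (h))) : A
      x_C : C
      x_C : C
    (w x_C x_C) : C
  (f (w x_C x_C)) : B
(m (m (m (r) x_B) (f (h))) (f (w x_C x_C))) : A

well-sorted; sort = A


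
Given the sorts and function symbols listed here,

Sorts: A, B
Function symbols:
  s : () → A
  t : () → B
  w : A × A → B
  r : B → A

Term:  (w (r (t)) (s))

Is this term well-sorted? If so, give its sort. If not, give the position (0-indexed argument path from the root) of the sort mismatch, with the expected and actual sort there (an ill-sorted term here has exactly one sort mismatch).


    (t) : B
  (r (t)) : A
  (s) : A
(w (r (t)) (s)) : B

well-sorted; sort = B


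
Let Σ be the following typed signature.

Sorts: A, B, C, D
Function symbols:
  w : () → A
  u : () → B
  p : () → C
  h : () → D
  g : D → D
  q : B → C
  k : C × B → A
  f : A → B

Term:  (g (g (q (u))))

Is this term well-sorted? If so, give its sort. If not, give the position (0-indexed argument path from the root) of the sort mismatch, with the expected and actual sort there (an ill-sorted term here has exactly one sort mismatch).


ill-sorted at position [0, 0]: expected D, got C

      (u) : B
    (q (u)) : C
  (g (q (u))) : ✗ arg 0 at [0, 0] has sort C, expected D


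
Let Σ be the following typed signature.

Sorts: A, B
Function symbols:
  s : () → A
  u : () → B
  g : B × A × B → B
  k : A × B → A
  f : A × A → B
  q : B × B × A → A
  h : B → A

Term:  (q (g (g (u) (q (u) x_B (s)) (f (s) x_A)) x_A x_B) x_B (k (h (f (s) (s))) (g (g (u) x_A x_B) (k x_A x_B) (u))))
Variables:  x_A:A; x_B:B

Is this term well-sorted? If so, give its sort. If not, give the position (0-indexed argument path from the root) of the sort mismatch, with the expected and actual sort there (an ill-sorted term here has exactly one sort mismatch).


well-sorted; sort = A

      (u) : B
        (u) : B
        x_B : B
        (s) : A
      (q (u) x_B (s)) : A
        (s) : A
        x_A : A
      (f (s) x_A) : B
    (g (u) (q (u) x_B (s)) (f (s) x_A)) : B
    x_A : A
    x_B : B
  (g (g (u) (q (u) x_B (s)) (f (s) x_A)) x_A x_B) : B
  x_B : B
        (s) : A
        (s) : A
      (f (s) (s)) : B
    (h (f (s) (s))) : A
        (u) : B
        x_A : A
        x_B : B
      (g (u) x_A x_B) : B
        x_A : A
        x_B : B
      (k x_A x_B) : A
      (u) : B
    (g (g (u) x_A x_B) (k x_A x_B) (u)) : B
  (k (h (f (s) (s))) (g (g (u) x_A x_B) (k x_A x_B) (u))) : A
(q (g (g (u) (q (u) x_B (s)) (f (s) x_A)) x_A x_B) x_B (k (h (f (s) (s))) (g (g (u) x_A x_B) (k x_A x_B) (u)))) : A


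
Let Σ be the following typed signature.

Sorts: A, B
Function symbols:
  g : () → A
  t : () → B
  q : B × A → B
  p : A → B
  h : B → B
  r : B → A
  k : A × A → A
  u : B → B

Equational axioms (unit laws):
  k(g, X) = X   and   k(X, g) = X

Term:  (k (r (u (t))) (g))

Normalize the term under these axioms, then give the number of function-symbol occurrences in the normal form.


size = 3

1. (k (r (u (t))) (g))  →  (r (u (t)))
normal form: (r (u (t)))


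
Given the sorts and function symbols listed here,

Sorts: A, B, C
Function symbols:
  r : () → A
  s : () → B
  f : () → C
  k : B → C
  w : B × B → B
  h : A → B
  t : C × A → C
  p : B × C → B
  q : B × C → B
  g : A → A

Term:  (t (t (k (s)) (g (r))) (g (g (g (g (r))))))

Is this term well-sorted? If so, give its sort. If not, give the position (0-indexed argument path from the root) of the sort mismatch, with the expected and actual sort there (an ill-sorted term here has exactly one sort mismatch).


well-sorted; sort = C

      (s) : B
    (k (s)) : C
      (r) : A
    (g (r)) : A
  (t (k (s)) (g (r))) : C
          (r) : A
        (g (r)) : A
      (g (g (r))) : A
    (g (g (g (r)))) : A
  (g (g (g (g (r))))) : A
(t (t (k (s)) (g (r))) (g (g (g (g (r)))))) : C


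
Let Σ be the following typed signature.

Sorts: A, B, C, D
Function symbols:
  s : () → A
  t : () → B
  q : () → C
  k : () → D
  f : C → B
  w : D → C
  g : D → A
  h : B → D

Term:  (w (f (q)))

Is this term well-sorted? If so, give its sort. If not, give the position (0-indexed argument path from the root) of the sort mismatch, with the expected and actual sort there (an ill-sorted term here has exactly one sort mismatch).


ill-sorted at position [0]: expected D, got B

    (q) : C
  (f (q)) : B
(w (f (q))) : ✗ arg 0 at [0] has sort B, expected D


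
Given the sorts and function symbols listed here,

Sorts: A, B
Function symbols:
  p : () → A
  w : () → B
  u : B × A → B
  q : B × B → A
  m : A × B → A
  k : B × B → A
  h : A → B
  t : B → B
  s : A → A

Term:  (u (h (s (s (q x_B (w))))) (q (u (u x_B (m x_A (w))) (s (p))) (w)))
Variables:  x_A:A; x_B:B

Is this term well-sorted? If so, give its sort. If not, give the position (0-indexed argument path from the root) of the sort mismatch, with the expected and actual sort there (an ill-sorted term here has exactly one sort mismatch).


          x_B : B
          (w) : B
        (q x_B (w)) : A
      (s (q x_B (w))) : A
    (s (s (q x_B (w)))) : A
  (h (s (s (q x_B (w))))) : B
        x_B : B
          x_A : A
          (w) : B
        (m x_A (w)) : A
      (u x_B (m x_A (w))) : B
        (p) : A
      (s (p)) : A
    (u (u x_B (m x_A (w))) (s (p))) : B
    (w) : B
  (q (u (u x_B (m x_A (w))) (s (p))) (w)) : A
(u (h (s (s (q x_B (w))))) (q (u (u x_B (m x_A (w))) (s (p))) (w))) : B

well-sorted; sort = B


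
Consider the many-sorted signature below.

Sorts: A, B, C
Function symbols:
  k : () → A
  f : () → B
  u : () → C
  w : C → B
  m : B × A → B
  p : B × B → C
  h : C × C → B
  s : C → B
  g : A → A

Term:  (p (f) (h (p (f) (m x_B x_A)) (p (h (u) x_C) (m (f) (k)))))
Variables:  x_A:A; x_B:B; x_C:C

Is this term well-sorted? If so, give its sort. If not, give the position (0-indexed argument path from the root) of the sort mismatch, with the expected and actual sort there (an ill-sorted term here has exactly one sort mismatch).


  (f) : B
      (f) : B
        x_B : B
        x_A : A
      (m x_B x_A) : B
    (p (f) (m x_B x_A)) : C
        (u) : C
        x_C : C
      (h (u) x_C) : B
        (f) : B
        (k) : A
      (m (f) (k)) : B
    (p (h (u) x_C) (m (f) (k))) : C
  (h (p (f) (m x_B x_A)) (p (h (u) x_C) (m (f) (k)))) : B
(p (f) (h (p (f) (m x_B x_A)) (p (h (u) x_C) (m (f) (k))))) : C

well-sorted; sort = C


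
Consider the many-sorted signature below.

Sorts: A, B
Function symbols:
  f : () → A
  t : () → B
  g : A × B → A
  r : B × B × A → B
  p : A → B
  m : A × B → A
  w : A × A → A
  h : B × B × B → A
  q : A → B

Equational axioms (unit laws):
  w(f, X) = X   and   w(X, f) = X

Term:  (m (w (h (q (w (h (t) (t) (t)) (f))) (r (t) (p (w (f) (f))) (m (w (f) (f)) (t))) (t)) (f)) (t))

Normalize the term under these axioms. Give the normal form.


1. (m (w (h (q (w (h (t) (t) (t)) (f))) (r (t) (p (w (f) (f))) (m (w (f) (f)) (t))) (t)) (f)) (t))  →  (m (h (q (w (h (t) (t) (t)) (f))) (r (t) (p (w (f) (f))) (m (w (f) (f)) (t))) (t)) (t))
2. (m (h (q (w (h (t) (t) (t)) (f))) (r (t) (p (w (f) (f))) (m (w (f) (f)) (t))) (t)) (t))  →  (m (h (q (h (t) (t) (t))) (r (t) (p (w (f) (f))) (m (w (f) (f)) (t))) (t)) (t))
3. (m (h (q (h (t) (t) (t))) (r (t) (p (w (f) (f))) (m (w (f) (f)) (t))) (t)) (t))  →  (m (h (q (h (t) (t) (t))) (r (t) (p (f)) (m (w (f) (f)) (t))) (t)) (t))
4. (m (h (q (h (t) (t) (t))) (r (t) (p (f)) (m (w (f) (f)) (t))) (t)) (t))  →  (m (h (q (h (t) (t) (t))) (r (t) (p (f)) (m (f) (t))) (t)) (t))

normal form = (m (h (q (h (t) (t) (t))) (r (t) (p (f)) (m (f) (t))) (t)) (t))


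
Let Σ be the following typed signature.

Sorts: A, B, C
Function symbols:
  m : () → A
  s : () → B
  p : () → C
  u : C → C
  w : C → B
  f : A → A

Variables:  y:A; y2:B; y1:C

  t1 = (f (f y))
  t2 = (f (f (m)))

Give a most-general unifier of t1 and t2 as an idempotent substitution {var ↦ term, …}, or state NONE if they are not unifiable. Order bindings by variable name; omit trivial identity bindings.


{y ↦ (m)}


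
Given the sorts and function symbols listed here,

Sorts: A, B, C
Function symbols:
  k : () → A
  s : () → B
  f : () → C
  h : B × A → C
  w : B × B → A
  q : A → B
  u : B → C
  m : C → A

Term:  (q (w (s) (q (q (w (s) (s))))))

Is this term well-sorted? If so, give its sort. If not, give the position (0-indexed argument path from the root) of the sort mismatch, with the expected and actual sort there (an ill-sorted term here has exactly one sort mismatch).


ill-sorted at position [0, 1, 0]: expected A, got B

    (s) : B
          (s) : B
          (s) : B
        (w (s) (s)) : A
      (q (w (s) (s))) : B
    (q (q (w (s) (s)))) : ✗ arg 0 at [0, 1, 0] has sort B, expected A


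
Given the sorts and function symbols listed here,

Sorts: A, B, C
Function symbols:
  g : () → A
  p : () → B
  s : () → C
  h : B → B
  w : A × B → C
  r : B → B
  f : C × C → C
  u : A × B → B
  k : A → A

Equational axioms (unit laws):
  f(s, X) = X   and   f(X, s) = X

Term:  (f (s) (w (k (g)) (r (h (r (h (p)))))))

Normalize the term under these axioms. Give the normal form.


normal form = (w (k (g)) (r (h (r (h (p))))))

1. (f (s) (w (k (g)) (r (h (r (h (p)))))))  →  (w (k (g)) (r (h (r (h (p))))))


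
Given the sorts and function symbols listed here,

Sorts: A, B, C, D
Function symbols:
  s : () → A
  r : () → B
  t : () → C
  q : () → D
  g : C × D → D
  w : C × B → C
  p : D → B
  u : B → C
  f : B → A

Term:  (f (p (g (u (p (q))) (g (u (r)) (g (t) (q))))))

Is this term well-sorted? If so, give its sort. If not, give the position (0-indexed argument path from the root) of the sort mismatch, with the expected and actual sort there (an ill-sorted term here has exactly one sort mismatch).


well-sorted; sort = A

          (q) : D
        (p (q)) : B
      (u (p (q))) : C
          (r) : B
        (u (r)) : C
          (t) : C
          (q) : D
        (g (t) (q)) : D
      (g (u (r)) (g (t) (q))) : D
    (g (u (p (q))) (g (u (r)) (g (t) (q)))) : D
  (p (g (u (p (q))) (g (u (r)) (g (t) (q))))) : B
(f (p (g (u (p (q))) (g (u (r)) (g (t) (q)))))) : A


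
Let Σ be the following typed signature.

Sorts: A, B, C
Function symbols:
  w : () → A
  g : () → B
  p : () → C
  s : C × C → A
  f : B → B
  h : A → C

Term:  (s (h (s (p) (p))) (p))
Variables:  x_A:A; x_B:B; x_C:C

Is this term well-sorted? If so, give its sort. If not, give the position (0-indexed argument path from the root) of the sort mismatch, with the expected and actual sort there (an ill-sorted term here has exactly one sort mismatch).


well-sorted; sort = A

      (p) : C
      (p) : C
    (s (p) (p)) : A
  (h (s (p) (p))) : C
  (p) : C
(s (h (s (p) (p))) (p)) : A


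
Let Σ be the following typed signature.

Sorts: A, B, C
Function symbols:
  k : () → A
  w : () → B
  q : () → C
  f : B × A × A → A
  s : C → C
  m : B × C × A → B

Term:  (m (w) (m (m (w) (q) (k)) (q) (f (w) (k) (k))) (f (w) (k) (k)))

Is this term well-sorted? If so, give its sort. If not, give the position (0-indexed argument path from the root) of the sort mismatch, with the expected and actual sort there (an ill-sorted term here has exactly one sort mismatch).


ill-sorted at position [1]: expected C, got B

  (w) : B
      (w) : B
      (q) : C
      (k) : A
    (m (w) (q) (k)) : B
    (q) : C
      (w) : B
      (k) : A
      (k) : A
    (f (w) (k) (k)) : A
  (m (m (w) (q) (k)) (q) (f (w) (k) (k))) : B
    (w) : B
    (k) : A
    (k) : A
  (f (w) (k) (k)) : A
(m (w) (m (m (w) (q) (k)) (q) (f (w) (k) (k))) (f (w) (k) (k))) : ✗ arg 1 at [1] has sort B, expected C


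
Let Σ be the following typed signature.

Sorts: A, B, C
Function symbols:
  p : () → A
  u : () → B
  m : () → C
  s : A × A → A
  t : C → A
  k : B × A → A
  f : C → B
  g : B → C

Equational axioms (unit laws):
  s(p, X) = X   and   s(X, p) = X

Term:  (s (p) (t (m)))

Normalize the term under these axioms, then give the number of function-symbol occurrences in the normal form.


size = 2

1. (s (p) (t (m)))  →  (t (m))
normal form: (t (m))


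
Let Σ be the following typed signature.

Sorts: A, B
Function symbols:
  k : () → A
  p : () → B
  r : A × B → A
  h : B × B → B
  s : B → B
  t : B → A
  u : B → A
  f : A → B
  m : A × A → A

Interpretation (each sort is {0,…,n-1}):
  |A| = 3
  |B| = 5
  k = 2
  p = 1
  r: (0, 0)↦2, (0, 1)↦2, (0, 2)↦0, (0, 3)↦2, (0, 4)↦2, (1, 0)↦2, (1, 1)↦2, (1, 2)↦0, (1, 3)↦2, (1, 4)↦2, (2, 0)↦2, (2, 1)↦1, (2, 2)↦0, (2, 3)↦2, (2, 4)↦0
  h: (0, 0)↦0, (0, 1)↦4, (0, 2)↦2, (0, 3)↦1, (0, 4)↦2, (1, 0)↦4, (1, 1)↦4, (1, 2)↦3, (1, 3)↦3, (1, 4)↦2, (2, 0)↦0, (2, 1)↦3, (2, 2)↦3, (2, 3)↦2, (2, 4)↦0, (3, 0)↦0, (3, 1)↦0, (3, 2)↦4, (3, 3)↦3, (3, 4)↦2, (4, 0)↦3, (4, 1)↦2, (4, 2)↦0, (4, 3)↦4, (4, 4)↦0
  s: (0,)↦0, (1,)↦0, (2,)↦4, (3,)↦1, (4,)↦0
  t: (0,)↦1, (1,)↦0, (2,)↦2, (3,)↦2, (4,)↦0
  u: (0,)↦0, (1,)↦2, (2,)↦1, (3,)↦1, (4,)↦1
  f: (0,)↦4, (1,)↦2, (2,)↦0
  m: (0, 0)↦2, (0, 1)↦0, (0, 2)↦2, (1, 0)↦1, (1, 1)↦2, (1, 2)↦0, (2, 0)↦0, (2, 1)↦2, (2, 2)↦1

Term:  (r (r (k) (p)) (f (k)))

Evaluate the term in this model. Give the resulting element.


value = 2

  k = 2
  p = 1
  (r (k) (p)) = r(2, 1) = 1
  k = 2
  (f (k)) = f(2,) = 0
  (r (r (k) (p)) (f (k))) = r(1, 0) = 2


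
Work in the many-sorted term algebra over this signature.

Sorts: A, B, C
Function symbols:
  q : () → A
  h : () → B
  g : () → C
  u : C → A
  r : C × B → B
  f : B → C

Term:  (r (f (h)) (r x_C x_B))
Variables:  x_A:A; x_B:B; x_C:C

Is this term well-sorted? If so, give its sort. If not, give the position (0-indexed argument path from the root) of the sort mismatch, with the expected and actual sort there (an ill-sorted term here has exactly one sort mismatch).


    (h) : B
  (f (h)) : C
    x_C : C
    x_B : B
  (r x_C x_B) : B
(r (f (h)) (r x_C x_B)) : B

well-sorted; sort = B


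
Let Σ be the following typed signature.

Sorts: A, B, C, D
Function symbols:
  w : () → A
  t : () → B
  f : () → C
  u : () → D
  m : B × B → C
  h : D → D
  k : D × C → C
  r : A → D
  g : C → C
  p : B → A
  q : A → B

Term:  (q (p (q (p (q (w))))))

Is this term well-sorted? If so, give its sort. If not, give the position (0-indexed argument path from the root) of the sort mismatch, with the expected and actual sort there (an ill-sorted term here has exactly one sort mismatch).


well-sorted; sort = B

          (w) : A
        (q (w)) : B
      (p (q (w))) : A
    (q (p (q (w)))) : B
  (p (q (p (q (w))))) : A
(q (p (q (p (q (w)))))) : B


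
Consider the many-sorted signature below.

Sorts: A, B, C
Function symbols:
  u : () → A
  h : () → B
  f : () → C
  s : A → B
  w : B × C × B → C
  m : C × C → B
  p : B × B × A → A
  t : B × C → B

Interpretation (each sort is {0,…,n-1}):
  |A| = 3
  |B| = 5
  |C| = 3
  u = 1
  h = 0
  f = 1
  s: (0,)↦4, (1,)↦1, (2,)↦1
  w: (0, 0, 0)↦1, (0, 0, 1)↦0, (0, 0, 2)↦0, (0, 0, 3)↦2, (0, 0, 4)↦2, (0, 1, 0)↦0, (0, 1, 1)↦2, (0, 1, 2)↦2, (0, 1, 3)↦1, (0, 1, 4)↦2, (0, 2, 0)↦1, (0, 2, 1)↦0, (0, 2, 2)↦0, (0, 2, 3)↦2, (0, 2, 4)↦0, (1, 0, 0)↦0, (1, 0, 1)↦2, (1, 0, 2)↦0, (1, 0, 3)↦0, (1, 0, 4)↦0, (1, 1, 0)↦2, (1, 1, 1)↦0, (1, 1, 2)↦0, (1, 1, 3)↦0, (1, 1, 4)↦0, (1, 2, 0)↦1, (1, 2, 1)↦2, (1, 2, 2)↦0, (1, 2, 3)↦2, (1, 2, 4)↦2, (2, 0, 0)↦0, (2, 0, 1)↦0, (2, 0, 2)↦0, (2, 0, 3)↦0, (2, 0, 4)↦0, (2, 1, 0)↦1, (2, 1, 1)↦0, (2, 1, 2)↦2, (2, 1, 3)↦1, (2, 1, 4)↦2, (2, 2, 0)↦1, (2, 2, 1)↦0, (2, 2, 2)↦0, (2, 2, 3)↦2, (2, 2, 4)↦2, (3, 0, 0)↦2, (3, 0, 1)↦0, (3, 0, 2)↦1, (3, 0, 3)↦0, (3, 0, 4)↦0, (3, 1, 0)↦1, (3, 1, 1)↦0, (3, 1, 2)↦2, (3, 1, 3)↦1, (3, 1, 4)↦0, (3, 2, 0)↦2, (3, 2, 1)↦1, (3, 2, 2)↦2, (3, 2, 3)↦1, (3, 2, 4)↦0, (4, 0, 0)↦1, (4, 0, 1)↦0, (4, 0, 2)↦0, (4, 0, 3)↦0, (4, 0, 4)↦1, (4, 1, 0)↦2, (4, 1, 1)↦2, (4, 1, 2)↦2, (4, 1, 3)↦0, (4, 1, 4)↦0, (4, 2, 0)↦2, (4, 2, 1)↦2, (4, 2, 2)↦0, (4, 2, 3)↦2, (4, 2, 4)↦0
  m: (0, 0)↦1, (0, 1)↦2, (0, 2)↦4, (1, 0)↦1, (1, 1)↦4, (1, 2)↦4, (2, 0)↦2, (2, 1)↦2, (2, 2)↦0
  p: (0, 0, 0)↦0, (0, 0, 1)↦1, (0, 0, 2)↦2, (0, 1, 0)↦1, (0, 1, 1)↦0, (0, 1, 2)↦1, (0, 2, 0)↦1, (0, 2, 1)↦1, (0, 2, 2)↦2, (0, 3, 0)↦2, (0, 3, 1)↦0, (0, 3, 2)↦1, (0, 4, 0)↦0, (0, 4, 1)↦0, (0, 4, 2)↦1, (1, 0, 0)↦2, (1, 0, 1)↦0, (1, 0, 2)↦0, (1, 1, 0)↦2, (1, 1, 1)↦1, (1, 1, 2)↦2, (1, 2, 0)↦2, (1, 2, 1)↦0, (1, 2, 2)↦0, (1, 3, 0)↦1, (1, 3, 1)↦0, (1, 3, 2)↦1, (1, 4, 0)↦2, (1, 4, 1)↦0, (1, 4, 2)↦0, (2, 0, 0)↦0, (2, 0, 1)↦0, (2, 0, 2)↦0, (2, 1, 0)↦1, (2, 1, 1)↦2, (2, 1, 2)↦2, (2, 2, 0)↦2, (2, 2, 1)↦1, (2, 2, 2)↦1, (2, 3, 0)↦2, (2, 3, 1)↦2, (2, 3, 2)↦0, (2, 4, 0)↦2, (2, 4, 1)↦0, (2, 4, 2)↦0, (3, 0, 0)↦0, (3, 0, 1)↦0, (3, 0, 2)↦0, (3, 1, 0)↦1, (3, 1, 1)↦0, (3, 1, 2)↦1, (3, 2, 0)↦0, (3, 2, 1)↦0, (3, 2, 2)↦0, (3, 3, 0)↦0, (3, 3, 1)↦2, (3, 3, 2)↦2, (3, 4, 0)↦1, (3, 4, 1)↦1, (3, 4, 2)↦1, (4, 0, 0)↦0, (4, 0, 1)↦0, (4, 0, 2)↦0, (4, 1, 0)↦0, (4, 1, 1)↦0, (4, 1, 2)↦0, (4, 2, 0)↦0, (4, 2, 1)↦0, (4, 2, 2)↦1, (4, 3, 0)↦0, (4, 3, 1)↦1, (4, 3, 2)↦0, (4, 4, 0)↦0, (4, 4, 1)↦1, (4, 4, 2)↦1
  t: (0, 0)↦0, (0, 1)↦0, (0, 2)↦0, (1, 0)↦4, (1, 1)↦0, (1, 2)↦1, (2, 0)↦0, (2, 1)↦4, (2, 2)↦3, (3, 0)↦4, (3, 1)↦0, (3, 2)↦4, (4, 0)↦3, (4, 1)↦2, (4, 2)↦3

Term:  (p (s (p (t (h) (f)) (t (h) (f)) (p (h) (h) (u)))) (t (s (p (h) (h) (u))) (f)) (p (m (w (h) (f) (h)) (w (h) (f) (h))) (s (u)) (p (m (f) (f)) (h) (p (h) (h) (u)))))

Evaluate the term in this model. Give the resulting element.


value = 0

  h = 0
  f = 1
  (t (h) (f)) = t(0, 1) = 0
  h = 0
  f = 1
  (t (h) (f)) = t(0, 1) = 0
  h = 0
  h = 0
  u = 1
  (p (h) (h) (u)) = p(0, 0, 1) = 1
  (p (t (h) (f)) (t (h) (f)) (p (h) (h) (u))) = p(0, 0, 1) = 1
  (s (p (t (h) (f)) (t (h) (f)) (p (h) (h) (u)))) = s(1,) = 1
  h = 0
  h = 0
  u = 1
  (p (h) (h) (u)) = p(0, 0, 1) = 1
  (s (p (h) (h) (u))) = s(1,) = 1
  f = 1
  (t (s (p (h) (h) (u))) (f)) = t(1, 1) = 0
  h = 0
  f = 1
  h = 0
  (w (h) (f) (h)) = w(0, 1, 0) = 0
  h = 0
  f = 1
  h = 0
  (w (h) (f) (h)) = w(0, 1, 0) = 0
  (m (w (h) (f) (h)) (w (h) (f) (h))) = m(0, 0) = 1
  u = 1
  (s (u)) = s(1,) = 1
  f = 1
  f = 1
  (m (f) (f)) = m(1, 1) = 4
  h = 0
  h = 0
  h = 0
  u = 1
  (p (h) (h) (u)) = p(0, 0, 1) = 1
  (p (m (f) (f)) (h) (p (h) (h) (u))) = p(4, 0, 1) = 0
  (p (m (w (h) (f) (h)) (w (h) (f) (h))) (s (u)) (p (m (f) (f)) (h) (p (h) (h) (u)))) = p(1, 1, 0) = 2
  (p (s (p (t (h) (f)) (t (h) (f)) (p (h) (h) (u)))) (t (s (p (h) (h) (u))) (f)) (p (m (w (h) (f) (h)) (w (h) (f) (h))) (s (u)) (p (m (f) (f)) (h) (p (h) (h) (u))))) = p(1, 0, 2) = 0


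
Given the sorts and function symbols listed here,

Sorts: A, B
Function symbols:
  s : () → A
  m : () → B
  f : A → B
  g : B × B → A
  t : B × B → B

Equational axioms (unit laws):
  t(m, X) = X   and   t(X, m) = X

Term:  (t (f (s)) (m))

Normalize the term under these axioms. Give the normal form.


normal form = (f (s))

1. (t (f (s)) (m))  →  (f (s))


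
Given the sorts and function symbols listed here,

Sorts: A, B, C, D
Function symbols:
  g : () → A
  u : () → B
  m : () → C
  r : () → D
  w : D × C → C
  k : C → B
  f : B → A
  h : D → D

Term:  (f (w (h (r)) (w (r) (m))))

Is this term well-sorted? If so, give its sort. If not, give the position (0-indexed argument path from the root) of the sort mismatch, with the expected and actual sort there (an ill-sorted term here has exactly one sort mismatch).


ill-sorted at position [0]: expected B, got C

      (r) : D
    (h (r)) : D
      (r) : D
      (m) : C
    (w (r) (m)) : C
  (w (h (r)) (w (r) (m))) : C
(f (w (h (r)) (w (r) (m)))) : ✗ arg 0 at [0] has sort C, expected B


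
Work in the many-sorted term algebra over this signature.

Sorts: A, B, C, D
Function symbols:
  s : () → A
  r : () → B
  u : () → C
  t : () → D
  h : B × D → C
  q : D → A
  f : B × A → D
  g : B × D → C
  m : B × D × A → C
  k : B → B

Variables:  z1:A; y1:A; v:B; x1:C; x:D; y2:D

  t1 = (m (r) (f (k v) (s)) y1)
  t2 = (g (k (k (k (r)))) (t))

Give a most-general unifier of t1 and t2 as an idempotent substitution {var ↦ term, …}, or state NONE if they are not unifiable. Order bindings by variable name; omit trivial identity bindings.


NONE (not unifiable)

head clash or occurs-check failure — not unifiable


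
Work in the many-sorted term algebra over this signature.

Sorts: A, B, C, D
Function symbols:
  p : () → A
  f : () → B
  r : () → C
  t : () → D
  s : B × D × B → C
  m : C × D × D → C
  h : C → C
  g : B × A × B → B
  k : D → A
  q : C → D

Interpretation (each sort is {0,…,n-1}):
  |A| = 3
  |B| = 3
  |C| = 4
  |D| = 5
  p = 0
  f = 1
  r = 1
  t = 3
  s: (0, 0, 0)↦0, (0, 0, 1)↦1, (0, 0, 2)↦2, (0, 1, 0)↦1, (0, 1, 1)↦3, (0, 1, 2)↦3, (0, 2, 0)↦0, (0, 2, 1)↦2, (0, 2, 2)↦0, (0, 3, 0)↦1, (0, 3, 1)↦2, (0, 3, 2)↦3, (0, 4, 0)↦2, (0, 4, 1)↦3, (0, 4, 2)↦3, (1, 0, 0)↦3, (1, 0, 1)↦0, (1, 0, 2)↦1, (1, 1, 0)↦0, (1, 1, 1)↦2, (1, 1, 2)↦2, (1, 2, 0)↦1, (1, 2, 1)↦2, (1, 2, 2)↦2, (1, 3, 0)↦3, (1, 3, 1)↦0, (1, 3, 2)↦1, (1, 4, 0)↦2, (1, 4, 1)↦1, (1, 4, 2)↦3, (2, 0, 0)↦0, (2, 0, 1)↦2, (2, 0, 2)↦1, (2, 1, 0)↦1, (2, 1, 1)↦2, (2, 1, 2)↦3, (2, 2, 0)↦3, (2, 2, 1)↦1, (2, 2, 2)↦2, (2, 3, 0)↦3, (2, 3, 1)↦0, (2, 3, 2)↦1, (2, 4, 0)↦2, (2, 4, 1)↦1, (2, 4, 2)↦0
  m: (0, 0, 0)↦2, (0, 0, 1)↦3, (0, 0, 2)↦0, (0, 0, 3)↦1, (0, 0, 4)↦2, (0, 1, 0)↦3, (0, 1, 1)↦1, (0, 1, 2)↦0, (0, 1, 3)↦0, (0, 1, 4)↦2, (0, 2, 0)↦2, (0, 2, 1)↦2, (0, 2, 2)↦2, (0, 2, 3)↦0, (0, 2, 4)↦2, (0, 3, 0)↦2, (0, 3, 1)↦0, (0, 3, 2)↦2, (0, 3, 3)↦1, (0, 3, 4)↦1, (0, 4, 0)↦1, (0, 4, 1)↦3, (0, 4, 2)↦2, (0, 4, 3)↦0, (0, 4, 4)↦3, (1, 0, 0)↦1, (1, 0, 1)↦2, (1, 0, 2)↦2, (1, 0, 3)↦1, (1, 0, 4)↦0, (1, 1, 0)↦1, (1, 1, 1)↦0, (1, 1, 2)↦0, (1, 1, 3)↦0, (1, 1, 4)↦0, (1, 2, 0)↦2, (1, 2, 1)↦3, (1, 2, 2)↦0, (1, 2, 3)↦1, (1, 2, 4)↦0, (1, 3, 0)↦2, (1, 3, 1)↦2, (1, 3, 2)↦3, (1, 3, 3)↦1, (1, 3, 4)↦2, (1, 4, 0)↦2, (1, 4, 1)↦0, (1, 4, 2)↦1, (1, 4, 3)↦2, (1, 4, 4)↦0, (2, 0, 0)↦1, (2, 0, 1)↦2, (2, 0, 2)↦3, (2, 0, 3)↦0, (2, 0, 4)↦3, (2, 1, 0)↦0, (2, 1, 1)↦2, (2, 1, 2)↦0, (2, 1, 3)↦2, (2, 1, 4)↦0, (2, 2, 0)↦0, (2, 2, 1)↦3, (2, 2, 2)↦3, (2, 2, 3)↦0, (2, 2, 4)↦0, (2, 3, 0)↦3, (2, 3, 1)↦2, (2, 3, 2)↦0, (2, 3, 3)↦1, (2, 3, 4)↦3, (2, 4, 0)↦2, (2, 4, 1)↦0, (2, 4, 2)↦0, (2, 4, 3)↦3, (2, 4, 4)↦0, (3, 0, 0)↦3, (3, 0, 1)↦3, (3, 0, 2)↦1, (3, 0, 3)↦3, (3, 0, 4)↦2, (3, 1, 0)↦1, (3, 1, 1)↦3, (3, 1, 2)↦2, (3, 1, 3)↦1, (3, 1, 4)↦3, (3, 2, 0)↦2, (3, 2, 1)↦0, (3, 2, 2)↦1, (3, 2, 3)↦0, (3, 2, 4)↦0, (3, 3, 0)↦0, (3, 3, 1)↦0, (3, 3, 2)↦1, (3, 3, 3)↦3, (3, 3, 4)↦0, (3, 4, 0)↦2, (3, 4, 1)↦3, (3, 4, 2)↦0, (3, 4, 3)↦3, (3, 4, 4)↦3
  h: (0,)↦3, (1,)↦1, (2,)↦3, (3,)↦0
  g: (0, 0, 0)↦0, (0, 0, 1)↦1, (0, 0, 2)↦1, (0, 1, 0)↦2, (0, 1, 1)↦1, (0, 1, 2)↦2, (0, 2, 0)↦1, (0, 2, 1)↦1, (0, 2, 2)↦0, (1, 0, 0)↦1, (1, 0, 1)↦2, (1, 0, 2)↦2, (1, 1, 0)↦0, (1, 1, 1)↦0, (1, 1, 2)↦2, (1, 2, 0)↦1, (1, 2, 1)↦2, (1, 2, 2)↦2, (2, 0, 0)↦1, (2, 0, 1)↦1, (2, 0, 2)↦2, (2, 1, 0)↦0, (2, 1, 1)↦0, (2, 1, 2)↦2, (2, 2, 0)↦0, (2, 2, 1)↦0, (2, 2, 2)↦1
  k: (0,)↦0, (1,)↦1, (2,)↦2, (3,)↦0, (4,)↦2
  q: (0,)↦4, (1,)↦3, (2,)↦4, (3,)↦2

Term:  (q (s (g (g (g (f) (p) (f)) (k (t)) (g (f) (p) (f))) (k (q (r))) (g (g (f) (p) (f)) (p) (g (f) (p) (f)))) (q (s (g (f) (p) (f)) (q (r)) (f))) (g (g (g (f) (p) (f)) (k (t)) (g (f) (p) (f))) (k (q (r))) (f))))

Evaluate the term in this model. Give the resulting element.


value = 3

  f = 1
  p = 0
  f = 1
  (g (f) (p) (f)) = g(1, 0, 1) = 2
  t = 3
  (k (t)) = k(3,) = 0
  f = 1
  p = 0
  f = 1
  (g (f) (p) (f)) = g(1, 0, 1) = 2
  (g (g (f) (p) (f)) (k (t)) (g (f) (p) (f))) = g(2, 0, 2) = 2
  r = 1
  (q (r)) = q(1,) = 3
  (k (q (r))) = k(3,) = 0
  f = 1
  p = 0
  f = 1
  (g (f) (p) (f)) = g(1, 0, 1) = 2
  p = 0
  f = 1
  p = 0
  f = 1
  (g (f) (p) (f)) = g(1, 0, 1) = 2
  (g (g (f) (p) (f)) (p) (g (f) (p) (f))) = g(2, 0, 2) = 2
  (g (g (g (f) (p) (f)) (k (t)) (g (f) (p) (f))) (k (q (r))) (g (g (f) (p) (f)) (p) (g (f) (p) (f)))) = g(2, 0, 2) = 2
  f = 1
  p = 0
  f = 1
  (g (f) (p) (f)) = g(1, 0, 1) = 2
  r = 1
  (q (r)) = q(1,) = 3
  f = 1
  (s (g (f) (p) (f)) (q (r)) (f)) = s(2, 3, 1) = 0
  (q (s (g (f) (p) (f)) (q (r)) (f))) = q(0,) = 4
  f = 1
  p = 0
  f = 1
  (g (f) (p) (f)) = g(1, 0, 1) = 2
  t = 3
  (k (t)) = k(3,) = 0
  f = 1
  p = 0
  f = 1
  (g (f) (p) (f)) = g(1, 0, 1) = 2
  (g (g (f) (p) (f)) (k (t)) (g (f) (p) (f))) = g(2, 0, 2) = 2
  r = 1
  (q (r)) = q(1,) = 3
  (k (q (r))) = k(3,) = 0
  f = 1
  (g (g (g (f) (p) (f)) (k (t)) (g (f) (p) (f))) (k (q (r))) (f)) = g(2, 0, 1) = 1
  (s (g (g (g (f) (p) (f)) (k (t)) (g (f) (p) (f))) (k (q (r))) (g (g (f) (p) (f)) (p) (g (f) (p) (f)))) (q (s (g (f) (p) (f)) (q (r)) (f))) (g (g (g (f) (p) (f)) (k (t)) (g (f) (p) (f))) (k (q (r))) (f))) = s(2, 4, 1) = 1
  (q (s (g (g (g (f) (p) (f)) (k (t)) (g (f) (p) (f))) (k (q (r))) (g (g (f) (p) (f)) (p) (g (f) (p) (f)))) (q (s (g (f) (p) (f)) (q (r)) (f))) (g (g (g (f) (p) (f)) (k (t)) (g (f) (p) (f))) (k (q (r))) (f)))) = q(1,) = 3


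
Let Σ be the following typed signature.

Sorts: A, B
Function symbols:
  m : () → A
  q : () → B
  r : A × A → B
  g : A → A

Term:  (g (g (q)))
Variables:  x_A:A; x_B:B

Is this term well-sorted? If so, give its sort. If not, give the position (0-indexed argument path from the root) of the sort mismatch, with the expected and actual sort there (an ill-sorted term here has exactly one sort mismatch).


ill-sorted at position [0, 0]: expected A, got B

    (q) : B
  (g (q)) : ✗ arg 0 at [0, 0] has sort B, expected A


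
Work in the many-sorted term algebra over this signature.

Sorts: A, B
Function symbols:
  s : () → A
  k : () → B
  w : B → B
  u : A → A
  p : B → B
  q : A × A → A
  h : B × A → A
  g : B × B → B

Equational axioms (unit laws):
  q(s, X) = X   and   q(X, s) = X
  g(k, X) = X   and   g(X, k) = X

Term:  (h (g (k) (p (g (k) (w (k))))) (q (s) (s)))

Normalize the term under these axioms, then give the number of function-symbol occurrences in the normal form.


size = 5

1. (h (g (k) (p (g (k) (w (k))))) (q (s) (s)))  →  (h (p (g (k) (w (k)))) (q (s) (s)))
2. (h (p (g (k) (w (k)))) (q (s) (s)))  →  (h (p (w (k))) (q (s) (s)))
3. (h (p (w (k))) (q (s) (s)))  →  (h (p (w (k))) (s))
normal form: (h (p (w (k))) (s))
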